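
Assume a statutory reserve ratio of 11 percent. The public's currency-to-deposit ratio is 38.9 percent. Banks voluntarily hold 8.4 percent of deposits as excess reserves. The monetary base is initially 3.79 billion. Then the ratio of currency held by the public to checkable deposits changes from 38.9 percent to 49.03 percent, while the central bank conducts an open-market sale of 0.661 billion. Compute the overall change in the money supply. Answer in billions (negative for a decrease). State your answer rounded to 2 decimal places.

-2.22 billion

Before: m₁ = (1 + 0.389) / (0.11 + 0.084 + 0.389) ≈ 2.3825, MB₁ = 3.79, so M₁ = 2.3825 × 3.79 ≈ 9.0297 billion.
After: m₂ = (1 + 0.4903) / (0.11 + 0.084 + 0.4903) ≈ 2.1778, MB₂ = 3.79 − 0.661 = 3.129, so M₂ = 2.1778 × 3.129 ≈ 6.8143 billion.
ΔM = M₂ − M₁ = 6.8143 − 9.0297 = -2.2154 billion.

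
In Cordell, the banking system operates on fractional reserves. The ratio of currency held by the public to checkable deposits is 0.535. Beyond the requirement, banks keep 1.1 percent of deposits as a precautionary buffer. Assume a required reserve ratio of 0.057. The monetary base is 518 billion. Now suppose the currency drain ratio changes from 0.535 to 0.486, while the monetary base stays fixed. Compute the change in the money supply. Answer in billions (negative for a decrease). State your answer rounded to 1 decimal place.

Initially m₁ = (1 + 0.535) / (0.057 + 0.011 + 0.535) ≈ 2.54561, so M₁ = 2.54561 × 518 ≈ 1318.626 billion.
After the change m₂ = (1 + 0.486) / (0.057 + 0.011 + 0.486) ≈ 2.68231, so M₂ = 2.68231 × 518 ≈ 1389.4366 billion.
ΔM = M₂ − M₁ = 1389.4366 − 1318.626 = 70.8106 billion.

70.8 billion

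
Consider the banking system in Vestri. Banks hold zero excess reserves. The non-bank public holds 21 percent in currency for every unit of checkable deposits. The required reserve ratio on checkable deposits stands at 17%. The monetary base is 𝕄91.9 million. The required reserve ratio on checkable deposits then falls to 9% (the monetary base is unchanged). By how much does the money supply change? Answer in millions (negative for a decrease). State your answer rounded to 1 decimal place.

𝕄78.0 million

Initially m₁ = (1 + 0.21) / (0.17 + 0.21) ≈ 3.1842, so M₁ = 3.1842 × 91.9 ≈ 292.628 million.
After the change m₂ = (1 + 0.21) / (0.09 + 0.21) ≈ 4.0333, so M₂ = 4.0333 × 91.9 ≈ 370.6603 million.
ΔM = M₂ − M₁ = 370.6603 − 292.628 = 78.0323 million.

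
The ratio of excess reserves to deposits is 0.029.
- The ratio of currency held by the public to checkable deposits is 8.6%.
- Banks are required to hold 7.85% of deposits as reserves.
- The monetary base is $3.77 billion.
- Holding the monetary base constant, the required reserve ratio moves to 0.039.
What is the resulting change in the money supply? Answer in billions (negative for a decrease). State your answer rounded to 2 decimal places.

Initially m₁ = (1 + 0.086) / (0.0785 + 0.029 + 0.086) ≈ 5.6124, so M₁ = 5.6124 × 3.77 ≈ 21.1587 billion.
After the change m₂ = (1 + 0.086) / (0.039 + 0.029 + 0.086) ≈ 7.0519, so M₂ = 7.0519 × 3.77 ≈ 26.5857 billion.
ΔM = M₂ − M₁ = 26.5857 − 21.1587 = 5.427 billion.

$5.43 billion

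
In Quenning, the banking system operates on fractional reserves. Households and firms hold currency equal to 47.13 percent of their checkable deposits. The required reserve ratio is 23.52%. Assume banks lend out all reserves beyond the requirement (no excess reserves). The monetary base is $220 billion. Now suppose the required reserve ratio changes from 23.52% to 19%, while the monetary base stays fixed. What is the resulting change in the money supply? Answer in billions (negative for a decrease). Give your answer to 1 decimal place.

Initially m₁ = (1 + 0.4713) / (0.2352 + 0.4713) ≈ 2.08252, so M₁ = 2.08252 × 220 = 458.1544 billion.
After the change m₂ = (1 + 0.4713) / (0.19 + 0.4713) ≈ 2.22486, so M₂ = 2.22486 × 220 = 489.4692 billion.
ΔM = M₂ − M₁ = 489.4692 − 458.1544 = 31.3148 billion.

$31.3 billion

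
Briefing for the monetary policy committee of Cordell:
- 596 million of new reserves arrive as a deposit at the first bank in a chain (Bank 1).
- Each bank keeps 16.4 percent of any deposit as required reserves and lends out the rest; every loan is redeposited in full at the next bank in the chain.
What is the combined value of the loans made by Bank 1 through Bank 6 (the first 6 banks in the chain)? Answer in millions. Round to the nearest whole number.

Bank i lends (1 − rr)^i of the original deposit: Bank 1 lends 596·0.8360 = 498.2560, Bank 2 lends 596·0.8360² ≈ 416.5420, and so on.
Summing a geometric series: total = 596·[0.8360·(1 − 0.8360^6) / (1 − 0.8360)] ≈ 2000.9849 million.

2001 million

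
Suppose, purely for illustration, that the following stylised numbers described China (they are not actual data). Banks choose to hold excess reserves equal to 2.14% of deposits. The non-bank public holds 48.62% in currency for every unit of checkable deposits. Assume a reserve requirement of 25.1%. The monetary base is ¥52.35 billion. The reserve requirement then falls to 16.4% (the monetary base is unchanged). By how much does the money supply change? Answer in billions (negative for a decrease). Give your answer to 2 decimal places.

¥13.29 billion

Initially m₁ = (1 + 0.4862) / (0.251 + 0.0214 + 0.4862) ≈ 1.95914, so M₁ = 1.95914 × 52.35 ≈ 102.561 billion.
After the change m₂ = (1 + 0.4862) / (0.164 + 0.0214 + 0.4862) ≈ 2.21292, so M₂ = 2.21292 × 52.35 ≈ 115.8464 billion.
ΔM = M₂ − M₁ = 115.8464 − 102.561 = 13.2854 billion.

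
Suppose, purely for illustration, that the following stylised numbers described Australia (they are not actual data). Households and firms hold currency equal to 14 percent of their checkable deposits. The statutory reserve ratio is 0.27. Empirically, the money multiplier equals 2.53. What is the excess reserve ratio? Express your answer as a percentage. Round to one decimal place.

4.1%

Using m = 2.53. Since m = (1 + c)/(c + rr + e), the denominator satisfies c + rr + e = (1 + c)/m = (1 + 0.14) / 2.53 ≈ 0.450593.
With c = 0.14 and rr = 0.27, the excess reserve ratio is 0.450593 − 0.14 − 0.27 = 0.040593.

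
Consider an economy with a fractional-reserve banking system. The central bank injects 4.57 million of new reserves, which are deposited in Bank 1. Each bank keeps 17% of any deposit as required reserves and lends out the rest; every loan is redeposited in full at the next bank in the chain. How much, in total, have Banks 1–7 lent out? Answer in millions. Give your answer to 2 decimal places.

16.26 million

Bank i lends (1 − rr)^i of the original deposit: Bank 1 lends 4.57·0.8300 = 3.7931, Bank 2 lends 4.57·0.8300² ≈ 3.1483, and so on.
Summing a geometric series: total = 4.57·[0.8300·(1 − 0.8300^7) / (1 − 0.8300)] ≈ 16.2577 million.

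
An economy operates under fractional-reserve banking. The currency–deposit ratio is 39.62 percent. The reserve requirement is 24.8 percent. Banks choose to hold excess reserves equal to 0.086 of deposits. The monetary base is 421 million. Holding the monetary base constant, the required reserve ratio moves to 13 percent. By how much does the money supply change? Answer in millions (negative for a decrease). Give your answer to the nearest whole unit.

155 million

Initially m₁ = (1 + 0.3962) / (0.248 + 0.086 + 0.3962) ≈ 1.9121, so M₁ = 1.9121 × 421 = 804.9941 million.
After the change m₂ = (1 + 0.3962) / (0.13 + 0.086 + 0.3962) ≈ 2.2806, so M₂ = 2.2806 × 421 = 960.1326 million.
ΔM = M₂ − M₁ = 960.1326 − 804.9941 = 155.1385 million.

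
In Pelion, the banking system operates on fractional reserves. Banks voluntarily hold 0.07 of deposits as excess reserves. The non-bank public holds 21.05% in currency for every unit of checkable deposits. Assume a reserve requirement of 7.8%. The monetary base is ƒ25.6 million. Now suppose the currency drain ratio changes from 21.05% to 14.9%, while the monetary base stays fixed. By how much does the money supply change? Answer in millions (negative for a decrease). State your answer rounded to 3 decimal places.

Initially m₁ = (1 + 0.2105) / (0.078 + 0.07 + 0.2105) ≈ 3.376569, so M₁ = 3.376569 × 25.6 ≈ 86.4402 million.
After the change m₂ = (1 + 0.149) / (0.078 + 0.07 + 0.149) ≈ 3.868687, so M₂ = 3.868687 × 25.6 ≈ 99.0384 million.
ΔM = M₂ − M₁ = 99.0384 − 86.4402 = 12.5982 million.

ƒ12.598 million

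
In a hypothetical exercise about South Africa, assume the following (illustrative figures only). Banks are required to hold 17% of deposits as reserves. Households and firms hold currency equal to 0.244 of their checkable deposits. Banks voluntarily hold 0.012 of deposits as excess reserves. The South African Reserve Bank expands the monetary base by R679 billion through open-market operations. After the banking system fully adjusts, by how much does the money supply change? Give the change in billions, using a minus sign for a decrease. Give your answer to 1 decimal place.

R1982.8 billion

The money multiplier is m = (1 + c) / (rr + e + c) = (1 + 0.244) / (0.17 + 0.012 + 0.244) ≈ 2.92019.
The purchase adds 679 billion of base, so ΔM = m × ΔMB = 2.92019 × (+679) ≈ 1982.809 billion.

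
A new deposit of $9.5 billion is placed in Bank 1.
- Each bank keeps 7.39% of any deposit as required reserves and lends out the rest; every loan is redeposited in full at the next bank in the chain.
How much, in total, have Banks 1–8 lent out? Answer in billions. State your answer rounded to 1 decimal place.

Bank i lends (1 − rr)^i of the original deposit: Bank 1 lends 9.5·0.9261 ≈ 8.7980, Bank 2 lends 9.5·0.9261² ≈ 8.1478, and so on.
Summing a geometric series: total = 9.5·[0.9261·(1 − 0.9261^8) / (1 − 0.9261)] ≈ 54.6352 billion.

$54.6 billion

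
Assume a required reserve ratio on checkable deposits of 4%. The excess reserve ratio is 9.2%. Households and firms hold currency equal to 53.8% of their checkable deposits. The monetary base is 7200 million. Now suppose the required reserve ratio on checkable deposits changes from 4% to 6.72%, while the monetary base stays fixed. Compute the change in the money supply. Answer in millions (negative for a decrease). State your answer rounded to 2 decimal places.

Initially m₁ = (1 + 0.538) / (0.04 + 0.092 + 0.538) ≈ 2.2955224, so M₁ = 2.2955224 × 7200 ≈ 16527.7613 million.
After the change m₂ = (1 + 0.538) / (0.0672 + 0.092 + 0.538) ≈ 2.2059667, so M₂ = 2.2059667 × 7200 ≈ 15882.9602 million.
ΔM = M₂ − M₁ = 15882.9602 − 16527.7613 = -644.8011 million.

-644.80 million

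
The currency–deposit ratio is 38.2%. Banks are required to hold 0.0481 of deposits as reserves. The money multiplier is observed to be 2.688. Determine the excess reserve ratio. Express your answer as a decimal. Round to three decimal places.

Using m = 2.688. Since m = (1 + c)/(c + rr + e), the denominator satisfies c + rr + e = (1 + c)/m = (1 + 0.382) / 2.688 ≈ 0.514137.
With c = 0.382 and rr = 0.0481, the excess reserve ratio is 0.514137 − 0.382 − 0.0481 = 0.084037.

0.084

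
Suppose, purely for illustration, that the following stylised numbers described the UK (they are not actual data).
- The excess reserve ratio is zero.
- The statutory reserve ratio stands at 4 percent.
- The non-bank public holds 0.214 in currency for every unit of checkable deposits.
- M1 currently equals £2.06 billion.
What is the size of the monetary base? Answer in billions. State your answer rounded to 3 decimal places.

£0.431 billion

The money multiplier is m = (1 + c) / (rr + c) = (1 + 0.214) / (0.04 + 0.214) ≈ 4.77953.
MB = M / m = 2.06 / 4.77953 ≈ 0.431 billion.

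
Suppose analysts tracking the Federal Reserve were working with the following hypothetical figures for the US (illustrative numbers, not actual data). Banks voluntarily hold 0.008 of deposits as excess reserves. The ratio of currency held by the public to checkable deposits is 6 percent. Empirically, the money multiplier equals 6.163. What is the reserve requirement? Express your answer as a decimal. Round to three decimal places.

Using m = 6.163. Since m = (1 + c)/(c + rr + e), the denominator satisfies c + rr + e = (1 + c)/m = (1 + 0.06) / 6.163 ≈ 0.171994.
With c = 0.06 and e = 0.008, the reserve requirement is 0.171994 − 0.06 − 0.008 = 0.103994.

0.104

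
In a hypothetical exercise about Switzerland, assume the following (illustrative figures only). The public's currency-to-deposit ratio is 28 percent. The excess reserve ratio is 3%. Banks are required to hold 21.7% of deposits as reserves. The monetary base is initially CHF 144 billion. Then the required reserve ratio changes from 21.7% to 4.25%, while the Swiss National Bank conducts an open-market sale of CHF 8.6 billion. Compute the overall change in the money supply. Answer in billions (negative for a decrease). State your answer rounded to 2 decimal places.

CHF 141.91 billion

Before: m₁ = (1 + 0.28) / (0.217 + 0.03 + 0.28) ≈ 2.428843, MB₁ = 144, so M₁ = 2.428843 × 144 ≈ 349.7534 billion.
After: m₂ = (1 + 0.28) / (0.0425 + 0.03 + 0.28) ≈ 3.631206, MB₂ = 144 − 8.6 = 135.4, so M₂ = 3.631206 × 135.4 ≈ 491.6653 billion.
ΔM = M₂ − M₁ = 491.6653 − 349.7534 = 141.9119 billion.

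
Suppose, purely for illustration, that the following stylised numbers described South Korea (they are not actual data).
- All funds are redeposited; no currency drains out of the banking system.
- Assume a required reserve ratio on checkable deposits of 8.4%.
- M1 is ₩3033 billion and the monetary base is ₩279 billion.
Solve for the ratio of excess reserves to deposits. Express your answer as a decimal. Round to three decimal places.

Using m = M/MB = 3033/279 ≈ 10.870968. Since m = (1 + c)/(c + rr + e), the denominator satisfies c + rr + e = (1 + c)/m = (1 + 0) / 10.870968 ≈ 0.091988.
With c = 0 and rr = 0.084, the ratio of excess reserves to deposits is 0.091988 − 0 − 0.084 = 0.007988.

0.008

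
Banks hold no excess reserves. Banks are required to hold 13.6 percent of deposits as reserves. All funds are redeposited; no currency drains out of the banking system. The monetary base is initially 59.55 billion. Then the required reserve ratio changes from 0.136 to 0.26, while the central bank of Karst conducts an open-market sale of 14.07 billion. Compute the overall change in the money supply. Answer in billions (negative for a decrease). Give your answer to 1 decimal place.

Before: m₁ = 1 / (0.136) ≈ 7.3529, MB₁ = 59.55, so M₁ = 7.3529 × 59.55 ≈ 437.8652 billion.
After: m₂ = 1 / (0.26) ≈ 3.8462, MB₂ = 59.55 − 14.07 = 45.48, so M₂ = 3.8462 × 45.48 ≈ 174.9252 billion.
ΔM = M₂ − M₁ = 174.9252 − 437.8652 = -262.94 billion.

-262.9 billion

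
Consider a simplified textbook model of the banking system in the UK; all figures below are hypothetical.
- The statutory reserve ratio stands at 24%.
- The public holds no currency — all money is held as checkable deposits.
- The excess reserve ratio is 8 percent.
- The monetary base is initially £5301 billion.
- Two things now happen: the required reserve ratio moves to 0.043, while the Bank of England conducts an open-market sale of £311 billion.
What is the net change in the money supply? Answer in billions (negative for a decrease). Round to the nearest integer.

Before: m₁ = 1 / (0.24 + 0.08) = 3.12500, MB₁ = 5301, so M₁ = 3.12500 × 5301 = 16565.625 billion.
After: m₂ = 1 / (0.043 + 0.08) ≈ 8.13008, MB₂ = 5301 − 311 = 4990, so M₂ = 8.13008 × 4990 = 40569.0992 billion.
ΔM = M₂ − M₁ = 40569.0992 − 16565.625 = 24003.4742 billion.

£24003 billion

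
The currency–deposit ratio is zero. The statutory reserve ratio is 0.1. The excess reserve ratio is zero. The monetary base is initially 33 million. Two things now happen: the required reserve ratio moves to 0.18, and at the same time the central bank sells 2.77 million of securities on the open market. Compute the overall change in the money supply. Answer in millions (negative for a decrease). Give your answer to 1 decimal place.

Before: m₁ = 1 / (0.1) = 10, MB₁ = 33, so M₁ = 10 × 33 = 330 million.
After: m₂ = 1 / (0.18) ≈ 5.5556, MB₂ = 33 − 2.77 = 30.23, so M₂ = 5.5556 × 30.23 ≈ 167.9458 million.
ΔM = M₂ − M₁ = 167.9458 − 330 = -162.0542 million.

-162.1 million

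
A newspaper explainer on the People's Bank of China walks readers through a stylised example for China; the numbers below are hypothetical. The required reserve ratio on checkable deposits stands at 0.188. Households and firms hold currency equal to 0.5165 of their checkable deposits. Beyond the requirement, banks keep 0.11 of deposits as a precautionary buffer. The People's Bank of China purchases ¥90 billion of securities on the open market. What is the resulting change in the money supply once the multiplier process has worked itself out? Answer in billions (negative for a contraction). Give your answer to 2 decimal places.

¥167.57 billion

The money multiplier is m = (1 + c) / (rr + e + c) = (1 + 0.5165) / (0.188 + 0.11 + 0.5165) ≈ 1.86188.
The purchase adds 90 billion of base, so ΔM = m × ΔMB = 1.86188 × (+90) = 167.5692 billion.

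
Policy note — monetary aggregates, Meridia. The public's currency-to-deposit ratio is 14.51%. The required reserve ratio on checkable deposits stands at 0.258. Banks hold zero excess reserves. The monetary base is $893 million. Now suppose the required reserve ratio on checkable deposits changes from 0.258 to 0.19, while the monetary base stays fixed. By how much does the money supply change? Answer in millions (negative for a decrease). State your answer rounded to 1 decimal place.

Initially m₁ = (1 + 0.1451) / (0.258 + 0.1451) ≈ 2.84073, so M₁ = 2.84073 × 893 ≈ 2536.7719 million.
After the change m₂ = (1 + 0.1451) / (0.19 + 0.1451) ≈ 3.41719, so M₂ = 3.41719 × 893 ≈ 3051.5507 million.
ΔM = M₂ − M₁ = 3051.5507 − 2536.7719 = 514.7788 million.

$514.8 million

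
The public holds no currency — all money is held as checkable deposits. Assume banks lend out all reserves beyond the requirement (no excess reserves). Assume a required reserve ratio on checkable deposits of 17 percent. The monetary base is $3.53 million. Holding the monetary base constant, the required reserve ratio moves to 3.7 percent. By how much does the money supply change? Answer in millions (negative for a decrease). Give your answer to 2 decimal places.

Initially m₁ = 1 / (0.17) ≈ 5.8824, so M₁ = 5.8824 × 3.53 ≈ 20.7649 million.
After the change m₂ = 1 / (0.037) ≈ 27.0270, so M₂ = 27.0270 × 3.53 ≈ 95.4053 million.
ΔM = M₂ − M₁ = 95.4053 − 20.7649 = 74.6404 million.

$74.64 million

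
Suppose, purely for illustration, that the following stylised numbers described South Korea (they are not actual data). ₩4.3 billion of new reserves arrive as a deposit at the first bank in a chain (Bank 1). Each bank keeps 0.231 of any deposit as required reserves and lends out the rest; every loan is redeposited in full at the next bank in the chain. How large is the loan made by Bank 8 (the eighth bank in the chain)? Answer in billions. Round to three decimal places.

₩0.526 billion

Each bank lends a fraction (1 − rr) = 0.7690 of the deposit it receives, so Bank 8 receives 4.3·0.7690^7 and lends 4.3·0.7690^8 ≈ 0.5259 billion.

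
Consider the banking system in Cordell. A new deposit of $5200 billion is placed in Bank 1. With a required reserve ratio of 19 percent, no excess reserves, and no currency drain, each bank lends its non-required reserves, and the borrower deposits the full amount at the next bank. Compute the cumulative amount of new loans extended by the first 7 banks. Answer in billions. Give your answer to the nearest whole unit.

$17097 billion

Bank i lends (1 − rr)^i of the original deposit: Bank 1 lends 5200·0.8100 = 4212.0000, Bank 2 lends 5200·0.8100² = 3411.7200, and so on.
Summing a geometric series: total = 5200·[0.8100·(1 − 0.8100^7) / (1 − 0.8100)] ≈ 17096.9974 billion.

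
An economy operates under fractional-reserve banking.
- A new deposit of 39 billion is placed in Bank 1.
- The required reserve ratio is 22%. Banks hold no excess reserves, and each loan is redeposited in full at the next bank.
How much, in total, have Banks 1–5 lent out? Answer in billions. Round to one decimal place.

98.4 billion

Bank i lends (1 − rr)^i of the original deposit: Bank 1 lends 39·0.7800 = 30.4200, Bank 2 lends 39·0.7800² = 23.7276, and so on.
Summing a geometric series: total = 39·[0.7800·(1 − 0.7800^5) / (1 − 0.7800)] ≈ 98.3510 billion.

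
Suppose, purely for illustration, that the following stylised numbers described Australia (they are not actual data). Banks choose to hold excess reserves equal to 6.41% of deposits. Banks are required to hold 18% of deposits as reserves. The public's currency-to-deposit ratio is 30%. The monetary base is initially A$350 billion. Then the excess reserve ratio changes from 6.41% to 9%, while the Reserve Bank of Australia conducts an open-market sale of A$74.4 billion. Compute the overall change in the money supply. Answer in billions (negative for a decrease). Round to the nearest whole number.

Before: m₁ = (1 + 0.3) / (0.18 + 0.0641 + 0.3) ≈ 2.3893, MB₁ = 350, so M₁ = 2.3893 × 350 = 836.255 billion.
After: m₂ = (1 + 0.3) / (0.18 + 0.09 + 0.3) ≈ 2.2807, MB₂ = 350 − 74.4 = 275.6, so M₂ = 2.2807 × 275.6 ≈ 628.5609 billion.
ΔM = M₂ − M₁ = 628.5609 − 836.255 = -207.6941 billion.

-208 billion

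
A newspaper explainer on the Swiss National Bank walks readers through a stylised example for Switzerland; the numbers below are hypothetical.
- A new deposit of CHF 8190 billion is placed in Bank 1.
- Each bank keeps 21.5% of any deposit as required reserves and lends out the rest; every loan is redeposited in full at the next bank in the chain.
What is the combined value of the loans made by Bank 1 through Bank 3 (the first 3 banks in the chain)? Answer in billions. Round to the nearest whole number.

Bank i lends (1 − rr)^i of the original deposit: Bank 1 lends 8190·0.7850 = 6429.1500, Bank 2 lends 8190·0.7850² ≈ 5046.8828, and so on.
Summing a geometric series: total = 8190·[0.7850·(1 − 0.7850^3) / (1 − 0.7850)] ≈ 15437.8357 billion.

CHF 15438 billion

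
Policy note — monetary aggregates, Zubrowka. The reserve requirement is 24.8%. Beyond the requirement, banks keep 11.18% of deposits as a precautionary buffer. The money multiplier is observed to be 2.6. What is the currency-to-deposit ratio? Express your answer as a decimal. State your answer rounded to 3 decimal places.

0.040

Using m = 2.6. From m = (1 + c)/(c + rr + e), rearranging gives 1 + c = m·(c + rr + e), so c·(1 − m) = m·(rr + e) − 1.
Hence c = [m·(rr + e) − 1]/(1 − m) = [2.6 × (0.248 + 0.1118) − 1] / (1 − 2.6) = 0.040325.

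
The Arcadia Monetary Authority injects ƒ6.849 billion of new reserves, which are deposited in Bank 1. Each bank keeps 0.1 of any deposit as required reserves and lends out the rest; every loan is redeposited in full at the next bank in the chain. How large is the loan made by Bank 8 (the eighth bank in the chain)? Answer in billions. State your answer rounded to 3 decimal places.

ƒ2.948 billion

Each bank lends a fraction (1 − rr) = 0.9000 of the deposit it receives, so Bank 8 receives 6.849·0.9000^7 and lends 6.849·0.9000^8 ≈ 2.9483 billion.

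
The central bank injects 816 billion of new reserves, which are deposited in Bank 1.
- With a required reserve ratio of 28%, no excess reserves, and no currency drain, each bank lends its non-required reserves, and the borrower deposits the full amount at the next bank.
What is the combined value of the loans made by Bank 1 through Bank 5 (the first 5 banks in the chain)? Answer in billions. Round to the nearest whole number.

1692 billion

Bank i lends (1 − rr)^i of the original deposit: Bank 1 lends 816·0.7200 = 587.5200, Bank 2 lends 816·0.7200² = 423.0144, and so on.
Summing a geometric series: total = 816·[0.7200·(1 − 0.7200^5) / (1 − 0.7200)] ≈ 1692.2847 billion.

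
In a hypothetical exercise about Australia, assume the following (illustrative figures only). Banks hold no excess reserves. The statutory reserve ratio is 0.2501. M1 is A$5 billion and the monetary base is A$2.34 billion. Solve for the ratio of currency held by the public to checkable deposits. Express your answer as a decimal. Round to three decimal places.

0.410

Using m = M/MB = 5/2.34 ≈ 2.136752. From m = (1 + c)/(c + rr + e), rearranging gives 1 + c = m·(c + rr + e), so c·(1 − m) = m·(rr + e) − 1.
Hence c = [m·(rr + e) − 1]/(1 − m) = [2.136752 × (0.2501 + 0) − 1] / (1 − 2.136752) ≈ 0.409587.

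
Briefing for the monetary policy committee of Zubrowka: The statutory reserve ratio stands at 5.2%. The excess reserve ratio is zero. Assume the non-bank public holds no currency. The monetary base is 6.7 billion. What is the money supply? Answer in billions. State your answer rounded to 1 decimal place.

With no currency drain or excess reserves, the money multiplier is m = 1/rr = 1/0.052 ≈ 19.2308.
Money supply M = m × MB = 19.2308 × 6.7 ≈ 128.8464 billion.

128.8 billion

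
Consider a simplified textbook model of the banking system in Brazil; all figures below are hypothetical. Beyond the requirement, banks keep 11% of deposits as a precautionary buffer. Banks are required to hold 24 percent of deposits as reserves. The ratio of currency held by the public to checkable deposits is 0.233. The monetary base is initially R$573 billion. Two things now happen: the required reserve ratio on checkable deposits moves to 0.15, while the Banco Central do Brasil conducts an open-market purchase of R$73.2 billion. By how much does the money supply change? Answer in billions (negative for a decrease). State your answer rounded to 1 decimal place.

Before: m₁ = (1 + 0.233) / (0.24 + 0.11 + 0.233) ≈ 2.11492, MB₁ = 573, so M₁ = 2.11492 × 573 ≈ 1211.8492 billion.
After: m₂ = (1 + 0.233) / (0.15 + 0.11 + 0.233) ≈ 2.50101, MB₂ = 573 + 73.2 = 646.2, so M₂ = 2.50101 × 646.2 ≈ 1616.1527 billion.
ΔM = M₂ − M₁ = 1616.1527 − 1211.8492 = 404.3035 billion.

R$404.3 billion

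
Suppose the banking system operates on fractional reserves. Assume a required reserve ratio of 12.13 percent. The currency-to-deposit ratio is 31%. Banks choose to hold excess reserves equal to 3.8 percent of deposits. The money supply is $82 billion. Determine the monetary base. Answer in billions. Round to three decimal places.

The money multiplier is m = (1 + c) / (rr + e + c) = (1 + 0.31) / (0.1213 + 0.038 + 0.31) ≈ 2.791391.
MB = M / m = 82 / 2.791391 ≈ 29.376 billion.

$29.376 billion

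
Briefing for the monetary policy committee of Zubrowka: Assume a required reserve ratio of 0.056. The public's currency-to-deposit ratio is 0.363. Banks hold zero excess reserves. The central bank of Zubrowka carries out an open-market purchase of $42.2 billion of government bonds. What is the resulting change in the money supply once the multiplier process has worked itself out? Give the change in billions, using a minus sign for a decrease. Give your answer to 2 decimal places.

The money multiplier is m = (1 + c) / (rr + c) = (1 + 0.363) / (0.056 + 0.363) ≈ 3.25298.
The purchase adds 42.2 billion of base, so ΔM = m × ΔMB = 3.25298 × (+42.2) ≈ 137.2758 billion.

$137.28 billion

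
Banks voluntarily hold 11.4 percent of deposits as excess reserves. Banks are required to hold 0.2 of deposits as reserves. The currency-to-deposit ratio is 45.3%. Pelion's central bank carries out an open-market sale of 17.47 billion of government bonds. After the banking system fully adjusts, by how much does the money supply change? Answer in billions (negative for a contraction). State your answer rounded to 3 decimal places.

The money multiplier is m = (1 + c) / (rr + e + c) = (1 + 0.453) / (0.2 + 0.114 + 0.453) ≈ 1.894394.
The sale removes 17.47 billion of base, so ΔM = m × ΔMB = 1.894394 × (−17.47) ≈ -33.0951 billion.

-33.095 billion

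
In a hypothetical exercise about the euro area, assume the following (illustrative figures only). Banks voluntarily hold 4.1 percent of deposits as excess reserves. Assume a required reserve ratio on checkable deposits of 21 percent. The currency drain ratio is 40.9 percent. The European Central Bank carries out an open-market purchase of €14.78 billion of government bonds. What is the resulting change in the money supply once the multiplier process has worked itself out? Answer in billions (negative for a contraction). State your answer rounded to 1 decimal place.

The money multiplier is m = (1 + c) / (rr + e + c) = (1 + 0.409) / (0.21 + 0.041 + 0.409) ≈ 2.1348.
The purchase adds 14.78 billion of base, so ΔM = m × ΔMB = 2.1348 × (+14.78) ≈ 31.5523 billion.

€31.6 billion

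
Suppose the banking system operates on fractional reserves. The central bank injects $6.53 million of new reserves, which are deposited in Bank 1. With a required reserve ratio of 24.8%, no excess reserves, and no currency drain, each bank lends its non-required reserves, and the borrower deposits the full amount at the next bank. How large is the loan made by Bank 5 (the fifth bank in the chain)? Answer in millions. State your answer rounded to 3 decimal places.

Each bank lends a fraction (1 − rr) = 0.7520 of the deposit it receives, so Bank 5 receives 6.53·0.7520^4 and lends 6.53·0.7520^5 ≈ 1.5704 million.

$1.570 million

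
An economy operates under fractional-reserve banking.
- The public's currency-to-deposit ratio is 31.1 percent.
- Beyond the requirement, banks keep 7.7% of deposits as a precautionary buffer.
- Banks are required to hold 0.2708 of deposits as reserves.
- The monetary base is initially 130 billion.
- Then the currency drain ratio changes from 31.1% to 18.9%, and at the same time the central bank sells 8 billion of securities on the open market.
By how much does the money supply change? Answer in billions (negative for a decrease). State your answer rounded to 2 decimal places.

Before: m₁ = (1 + 0.311) / (0.2708 + 0.077 + 0.311) ≈ 1.989982, MB₁ = 130, so M₁ = 1.989982 × 130 ≈ 258.6977 billion.
After: m₂ = (1 + 0.189) / (0.2708 + 0.077 + 0.189) ≈ 2.214978, MB₂ = 130 − 8 = 122, so M₂ = 2.214978 × 122 ≈ 270.2273 billion.
ΔM = M₂ − M₁ = 270.2273 − 258.6977 = 11.5296 billion.

11.53 billion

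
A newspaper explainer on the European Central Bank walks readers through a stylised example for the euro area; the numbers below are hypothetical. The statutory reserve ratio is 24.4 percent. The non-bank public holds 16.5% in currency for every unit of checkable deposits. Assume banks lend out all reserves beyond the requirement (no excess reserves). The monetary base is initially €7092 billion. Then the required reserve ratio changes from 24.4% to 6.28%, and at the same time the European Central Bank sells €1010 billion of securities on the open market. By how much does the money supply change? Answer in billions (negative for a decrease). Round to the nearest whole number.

€10903 billion

Before: m₁ = (1 + 0.165) / (0.244 + 0.165) ≈ 2.84841, MB₁ = 7092, so M₁ = 2.84841 × 7092 ≈ 20200.9237 billion.
After: m₂ = (1 + 0.165) / (0.0628 + 0.165) ≈ 5.11414, MB₂ = 7092 − 1010 = 6082, so M₂ = 5.11414 × 6082 ≈ 31104.1995 billion.
ΔM = M₂ − M₁ = 31104.1995 − 20200.9237 = 10903.2758 billion.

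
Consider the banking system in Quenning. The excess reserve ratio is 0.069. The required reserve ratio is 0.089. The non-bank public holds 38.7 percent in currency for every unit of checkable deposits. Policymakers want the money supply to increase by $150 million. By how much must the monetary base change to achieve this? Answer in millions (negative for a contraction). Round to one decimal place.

$58.9 million

The money multiplier is m = (1 + c) / (rr + e + c) = (1 + 0.387) / (0.089 + 0.069 + 0.387) ≈ 2.54495.
ΔMB = ΔM / m = (+150) / 2.54495 ≈ 58.9403 million.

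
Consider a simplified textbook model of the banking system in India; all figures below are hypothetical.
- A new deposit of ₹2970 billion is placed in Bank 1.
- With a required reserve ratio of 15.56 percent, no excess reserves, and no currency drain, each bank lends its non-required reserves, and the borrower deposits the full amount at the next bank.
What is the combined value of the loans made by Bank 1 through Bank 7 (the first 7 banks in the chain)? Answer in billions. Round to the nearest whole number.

₹11184 billion

Bank i lends (1 − rr)^i of the original deposit: Bank 1 lends 2970·0.8444 = 2507.8680, Bank 2 lends 2970·0.8444² ≈ 2117.6437, and so on.
Summing a geometric series: total = 2970·[0.8444·(1 − 0.8444^7) / (1 − 0.8444)] ≈ 11184.1589 billion.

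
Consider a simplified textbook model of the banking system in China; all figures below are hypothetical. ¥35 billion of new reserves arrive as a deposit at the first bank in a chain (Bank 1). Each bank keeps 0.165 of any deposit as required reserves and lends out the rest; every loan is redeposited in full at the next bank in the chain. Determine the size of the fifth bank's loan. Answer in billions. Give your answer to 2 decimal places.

¥14.21 billion

Each bank lends a fraction (1 − rr) = 0.8350 of the deposit it receives, so Bank 5 receives 35·0.8350^4 and lends 35·0.8350^5 ≈ 14.2069 billion.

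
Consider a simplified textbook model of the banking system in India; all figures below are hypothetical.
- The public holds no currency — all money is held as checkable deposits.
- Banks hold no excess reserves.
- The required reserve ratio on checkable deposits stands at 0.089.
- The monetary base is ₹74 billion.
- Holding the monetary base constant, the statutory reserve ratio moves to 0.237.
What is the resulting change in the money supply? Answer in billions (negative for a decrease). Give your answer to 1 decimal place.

Initially m₁ = 1 / (0.089) ≈ 11.2360, so M₁ = 11.2360 × 74 = 831.464 billion.
After the change m₂ = 1 / (0.237) ≈ 4.2194, so M₂ = 4.2194 × 74 = 312.2356 billion.
ΔM = M₂ − M₁ = 312.2356 − 831.464 = -519.2284 billion.

-519.2 billion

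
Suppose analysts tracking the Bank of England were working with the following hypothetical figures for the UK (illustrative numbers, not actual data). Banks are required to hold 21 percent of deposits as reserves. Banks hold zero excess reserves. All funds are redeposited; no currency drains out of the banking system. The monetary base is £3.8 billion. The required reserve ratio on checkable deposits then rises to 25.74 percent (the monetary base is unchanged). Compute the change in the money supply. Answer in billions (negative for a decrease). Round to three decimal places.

Initially m₁ = 1 / (0.21) ≈ 4.76190, so M₁ = 4.76190 × 3.8 ≈ 18.0952 billion.
After the change m₂ = 1 / (0.2574) ≈ 3.88500, so M₂ = 3.88500 × 3.8 = 14.763 billion.
ΔM = M₂ − M₁ = 14.763 − 18.0952 = -3.3322 billion.

-3.332 billion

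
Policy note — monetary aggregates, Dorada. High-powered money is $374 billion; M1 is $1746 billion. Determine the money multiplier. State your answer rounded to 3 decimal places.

The money multiplier is m = M / MB = 1746 / 374 ≈ 4.66845.

4.668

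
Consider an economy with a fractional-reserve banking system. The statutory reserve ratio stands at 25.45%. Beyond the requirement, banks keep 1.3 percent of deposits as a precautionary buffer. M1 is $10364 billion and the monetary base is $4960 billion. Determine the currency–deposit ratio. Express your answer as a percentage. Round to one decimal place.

Using m = M/MB = 10364/4960 ≈ 2.089516. From m = (1 + c)/(c + rr + e), rearranging gives 1 + c = m·(c + rr + e), so c·(1 − m) = m·(rr + e) − 1.
Hence c = [m·(rr + e) − 1]/(1 − m) = [2.089516 × (0.2545 + 0.013) − 1] / (1 − 2.089516) ≈ 0.404817.

40.5%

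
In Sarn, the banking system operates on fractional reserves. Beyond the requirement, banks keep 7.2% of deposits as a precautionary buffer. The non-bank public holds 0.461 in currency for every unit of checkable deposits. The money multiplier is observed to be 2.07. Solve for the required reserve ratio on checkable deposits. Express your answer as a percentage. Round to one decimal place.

17.3%

Using m = 2.07. Since m = (1 + c)/(c + rr + e), the denominator satisfies c + rr + e = (1 + c)/m = (1 + 0.461) / 2.07 ≈ 0.705797.
With c = 0.461 and e = 0.072, the required reserve ratio on checkable deposits is 0.705797 − 0.461 − 0.072 = 0.172797.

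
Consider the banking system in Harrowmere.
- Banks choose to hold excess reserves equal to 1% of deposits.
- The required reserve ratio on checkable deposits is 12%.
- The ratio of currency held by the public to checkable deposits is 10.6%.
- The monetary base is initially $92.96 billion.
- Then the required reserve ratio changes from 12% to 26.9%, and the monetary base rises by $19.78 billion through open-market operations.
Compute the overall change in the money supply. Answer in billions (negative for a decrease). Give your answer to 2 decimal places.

-111.78 billion

Before: m₁ = (1 + 0.106) / (0.12 + 0.01 + 0.106) ≈ 4.686441, MB₁ = 92.96, so M₁ = 4.686441 × 92.96 ≈ 435.6516 billion.
After: m₂ = (1 + 0.106) / (0.269 + 0.01 + 0.106) ≈ 2.872727, MB₂ = 92.96 + 19.78 = 112.74, so M₂ = 2.872727 × 112.74 ≈ 323.8712 billion.
ΔM = M₂ − M₁ = 323.8712 − 435.6516 = -111.7804 billion.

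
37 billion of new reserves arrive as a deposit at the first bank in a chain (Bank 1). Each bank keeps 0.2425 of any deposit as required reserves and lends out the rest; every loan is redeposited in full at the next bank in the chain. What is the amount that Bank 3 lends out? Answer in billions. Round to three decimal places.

Each bank lends a fraction (1 − rr) = 0.7575 of the deposit it receives, so Bank 3 receives 37·0.7575^2 and lends 37·0.7575^3 ≈ 16.0824 billion.

16.082 billion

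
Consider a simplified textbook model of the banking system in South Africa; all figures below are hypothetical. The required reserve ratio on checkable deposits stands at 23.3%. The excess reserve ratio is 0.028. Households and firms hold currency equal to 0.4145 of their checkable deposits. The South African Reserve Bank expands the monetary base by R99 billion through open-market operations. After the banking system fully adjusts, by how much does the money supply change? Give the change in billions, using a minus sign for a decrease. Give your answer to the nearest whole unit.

The money multiplier is m = (1 + c) / (rr + e + c) = (1 + 0.4145) / (0.233 + 0.028 + 0.4145) ≈ 2.0940.
The purchase adds 99 billion of base, so ΔM = m × ΔMB = 2.0940 × (+99) = 207.306 billion.

R207 billion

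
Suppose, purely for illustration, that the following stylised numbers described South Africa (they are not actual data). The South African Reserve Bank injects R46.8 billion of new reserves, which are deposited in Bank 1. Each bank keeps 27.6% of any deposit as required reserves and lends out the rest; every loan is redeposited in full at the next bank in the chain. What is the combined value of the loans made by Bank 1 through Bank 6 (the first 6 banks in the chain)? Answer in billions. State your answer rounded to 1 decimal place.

R105.1 billion

Bank i lends (1 − rr)^i of the original deposit: Bank 1 lends 46.8·0.7240 = 33.8832, Bank 2 lends 46.8·0.7240² ≈ 24.5314, and so on.
Summing a geometric series: total = 46.8·[0.7240·(1 − 0.7240^6) / (1 − 0.7240)] ≈ 105.0842 billion.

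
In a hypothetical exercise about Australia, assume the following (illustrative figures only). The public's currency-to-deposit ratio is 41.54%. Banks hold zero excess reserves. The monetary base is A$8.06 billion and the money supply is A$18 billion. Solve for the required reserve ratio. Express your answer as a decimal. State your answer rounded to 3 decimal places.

0.218

Using m = M/MB = 18/8.06 ≈ 2.233251. Since m = (1 + c)/(c + rr + e), the denominator satisfies c + rr + e = (1 + c)/m = (1 + 0.4154) / 2.233251 ≈ 0.633785.
With c = 0.4154 and e = 0, the required reserve ratio is 0.633785 − 0.4154 − 0 = 0.218385.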